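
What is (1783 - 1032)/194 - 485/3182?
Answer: 573898/154327 ≈ 3.7187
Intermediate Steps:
(1783 - 1032)/194 - 485/3182 = 751*(1/194) - 485*1/3182 = 751/194 - 485/3182 = 573898/154327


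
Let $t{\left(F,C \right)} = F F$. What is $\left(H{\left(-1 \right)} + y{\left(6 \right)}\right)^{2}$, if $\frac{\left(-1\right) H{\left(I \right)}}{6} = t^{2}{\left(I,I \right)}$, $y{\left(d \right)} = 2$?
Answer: $16$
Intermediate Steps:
$t{\left(F,C \right)} = F^{2}$
$H{\left(I \right)} = - 6 I^{4}$ ($H{\left(I \right)} = - 6 \left(I^{2}\right)^{2} = - 6 I^{4}$)
$\left(H{\left(-1 \right)} + y{\left(6 \right)}\right)^{2} = \left(- 6 \left(-1\right)^{4} + 2\right)^{2} = \left(\left(-6\right) 1 + 2\right)^{2} = \left(-6 + 2\right)^{2} = \left(-4\right)^{2} = 16$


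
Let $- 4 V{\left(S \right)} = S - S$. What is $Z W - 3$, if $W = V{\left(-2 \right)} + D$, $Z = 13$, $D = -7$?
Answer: $-94$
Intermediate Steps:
$V{\left(S \right)} = 0$ ($V{\left(S \right)} = - \frac{S - S}{4} = \left(- \frac{1}{4}\right) 0 = 0$)
$W = -7$ ($W = 0 - 7 = -7$)
$Z W - 3 = 13 \left(-7\right) - 3 = -91 - 3 = -94$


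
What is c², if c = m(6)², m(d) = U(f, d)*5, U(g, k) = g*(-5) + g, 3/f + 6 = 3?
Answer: 160000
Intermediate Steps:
f = -1 (f = 3/(-6 + 3) = 3/(-3) = 3*(-⅓) = -1)
U(g, k) = -4*g (U(g, k) = -5*g + g = -4*g)
m(d) = 20 (m(d) = -4*(-1)*5 = 4*5 = 20)
c = 400 (c = 20² = 400)
c² = 400² = 160000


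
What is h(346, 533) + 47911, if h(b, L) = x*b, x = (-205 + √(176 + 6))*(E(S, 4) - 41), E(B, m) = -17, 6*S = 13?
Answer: 4161851 - 20068*√182 ≈ 3.8911e+6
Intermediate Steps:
S = 13/6 (S = (⅙)*13 = 13/6 ≈ 2.1667)
x = 11890 - 58*√182 (x = (-205 + √(176 + 6))*(-17 - 41) = (-205 + √182)*(-58) = 11890 - 58*√182 ≈ 11108.)
h(b, L) = b*(11890 - 58*√182) (h(b, L) = (11890 - 58*√182)*b = b*(11890 - 58*√182))
h(346, 533) + 47911 = 58*346*(205 - √182) + 47911 = (4113940 - 20068*√182) + 47911 = 4161851 - 20068*√182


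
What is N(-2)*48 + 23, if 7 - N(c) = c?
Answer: 455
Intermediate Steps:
N(c) = 7 - c
N(-2)*48 + 23 = (7 - 1*(-2))*48 + 23 = (7 + 2)*48 + 23 = 9*48 + 23 = 432 + 23 = 455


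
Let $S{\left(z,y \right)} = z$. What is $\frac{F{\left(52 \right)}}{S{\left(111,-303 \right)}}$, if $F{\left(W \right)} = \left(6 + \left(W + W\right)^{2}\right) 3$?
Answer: $\frac{10822}{37} \approx 292.49$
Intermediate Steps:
$F{\left(W \right)} = 18 + 12 W^{2}$ ($F{\left(W \right)} = \left(6 + \left(2 W\right)^{2}\right) 3 = \left(6 + 4 W^{2}\right) 3 = 18 + 12 W^{2}$)
$\frac{F{\left(52 \right)}}{S{\left(111,-303 \right)}} = \frac{18 + 12 \cdot 52^{2}}{111} = \left(18 + 12 \cdot 2704\right) \frac{1}{111} = \left(18 + 32448\right) \frac{1}{111} = 32466 \cdot \frac{1}{111} = \frac{10822}{37}$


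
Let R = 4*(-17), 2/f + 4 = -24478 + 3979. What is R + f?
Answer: -1394206/20503 ≈ -68.000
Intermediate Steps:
f = -2/20503 (f = 2/(-4 + (-24478 + 3979)) = 2/(-4 - 20499) = 2/(-20503) = 2*(-1/20503) = -2/20503 ≈ -9.7547e-5)
R = -68
R + f = -68 - 2/20503 = -1394206/20503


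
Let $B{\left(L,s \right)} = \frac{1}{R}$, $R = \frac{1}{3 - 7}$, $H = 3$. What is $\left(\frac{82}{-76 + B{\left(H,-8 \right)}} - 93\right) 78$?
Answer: $- \frac{146679}{20} \approx -7334.0$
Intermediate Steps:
$R = - \frac{1}{4}$ ($R = \frac{1}{-4} = - \frac{1}{4} \approx -0.25$)
$B{\left(L,s \right)} = -4$ ($B{\left(L,s \right)} = \frac{1}{- \frac{1}{4}} = -4$)
$\left(\frac{82}{-76 + B{\left(H,-8 \right)}} - 93\right) 78 = \left(\frac{82}{-76 - 4} - 93\right) 78 = \left(\frac{82}{-80} - 93\right) 78 = \left(82 \left(- \frac{1}{80}\right) - 93\right) 78 = \left(- \frac{41}{40} - 93\right) 78 = \left(- \frac{3761}{40}\right) 78 = - \frac{146679}{20}$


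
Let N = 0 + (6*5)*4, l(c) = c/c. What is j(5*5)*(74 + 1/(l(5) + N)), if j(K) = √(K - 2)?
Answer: 8955*√23/121 ≈ 354.93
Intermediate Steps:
l(c) = 1
N = 120 (N = 0 + 30*4 = 0 + 120 = 120)
j(K) = √(-2 + K)
j(5*5)*(74 + 1/(l(5) + N)) = √(-2 + 5*5)*(74 + 1/(1 + 120)) = √(-2 + 25)*(74 + 1/121) = √23*(74 + 1/121) = √23*(8955/121) = 8955*√23/121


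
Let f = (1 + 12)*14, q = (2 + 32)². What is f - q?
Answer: -974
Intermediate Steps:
q = 1156 (q = 34² = 1156)
f = 182 (f = 13*14 = 182)
f - q = 182 - 1*1156 = 182 - 1156 = -974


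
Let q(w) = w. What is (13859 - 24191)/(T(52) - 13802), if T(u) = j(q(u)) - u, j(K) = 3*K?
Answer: 574/761 ≈ 0.75427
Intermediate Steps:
T(u) = 2*u (T(u) = 3*u - u = 2*u)
(13859 - 24191)/(T(52) - 13802) = (13859 - 24191)/(2*52 - 13802) = -10332/(104 - 13802) = -10332/(-13698) = -10332*(-1/13698) = 574/761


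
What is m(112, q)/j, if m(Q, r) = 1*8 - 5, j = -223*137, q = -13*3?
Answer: -3/30551 ≈ -9.8196e-5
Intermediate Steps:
q = -39
j = -30551
m(Q, r) = 3 (m(Q, r) = 8 - 5 = 3)
m(112, q)/j = 3/(-30551) = 3*(-1/30551) = -3/30551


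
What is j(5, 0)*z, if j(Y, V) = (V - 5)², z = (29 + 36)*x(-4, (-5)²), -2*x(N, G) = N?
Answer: 3250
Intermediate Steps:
x(N, G) = -N/2
z = 130 (z = (29 + 36)*(-½*(-4)) = 65*2 = 130)
j(Y, V) = (-5 + V)²
j(5, 0)*z = (-5 + 0)²*130 = (-5)²*130 = 25*130 = 3250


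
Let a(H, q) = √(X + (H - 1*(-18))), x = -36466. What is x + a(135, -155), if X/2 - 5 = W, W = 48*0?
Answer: -36466 + √163 ≈ -36453.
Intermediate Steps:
W = 0
X = 10 (X = 10 + 2*0 = 10 + 0 = 10)
a(H, q) = √(28 + H) (a(H, q) = √(10 + (H - 1*(-18))) = √(10 + (H + 18)) = √(10 + (18 + H)) = √(28 + H))
x + a(135, -155) = -36466 + √(28 + 135) = -36466 + √163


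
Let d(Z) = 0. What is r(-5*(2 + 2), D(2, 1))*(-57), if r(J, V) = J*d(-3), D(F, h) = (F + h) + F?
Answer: 0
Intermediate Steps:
D(F, h) = h + 2*F
r(J, V) = 0 (r(J, V) = J*0 = 0)
r(-5*(2 + 2), D(2, 1))*(-57) = 0*(-57) = 0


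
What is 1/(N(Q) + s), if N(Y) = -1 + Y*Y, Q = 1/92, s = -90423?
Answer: -8464/765348735 ≈ -1.1059e-5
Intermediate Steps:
Q = 1/92 ≈ 0.010870
N(Y) = -1 + Y**2
1/(N(Q) + s) = 1/((-1 + (1/92)**2) - 90423) = 1/((-1 + 1/8464) - 90423) = 1/(-8463/8464 - 90423) = 1/(-765348735/8464) = -8464/765348735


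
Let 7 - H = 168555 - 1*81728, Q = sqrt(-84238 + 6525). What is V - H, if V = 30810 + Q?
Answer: 117630 + I*sqrt(77713) ≈ 1.1763e+5 + 278.77*I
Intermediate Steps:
Q = I*sqrt(77713) (Q = sqrt(-77713) = I*sqrt(77713) ≈ 278.77*I)
H = -86820 (H = 7 - (168555 - 1*81728) = 7 - (168555 - 81728) = 7 - 1*86827 = 7 - 86827 = -86820)
V = 30810 + I*sqrt(77713) ≈ 30810.0 + 278.77*I
V - H = (30810 + I*sqrt(77713)) - 1*(-86820) = (30810 + I*sqrt(77713)) + 86820 = 117630 + I*sqrt(77713)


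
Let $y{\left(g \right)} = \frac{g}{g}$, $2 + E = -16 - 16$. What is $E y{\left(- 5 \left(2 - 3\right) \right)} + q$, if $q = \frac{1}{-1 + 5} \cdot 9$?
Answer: $- \frac{127}{4} \approx -31.75$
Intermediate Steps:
$E = -34$ ($E = -2 - 32 = -34$)
$y{\left(g \right)} = 1$
$q = \frac{9}{4}$ ($q = \frac{1}{4} \cdot 9 = \frac{9}{4} \approx 2.25$)
$E y{\left(- 5 \left(2 - 3\right) \right)} + q = \left(-34\right) 1 + \frac{9}{4} = -34 + \frac{9}{4} = - \frac{127}{4}$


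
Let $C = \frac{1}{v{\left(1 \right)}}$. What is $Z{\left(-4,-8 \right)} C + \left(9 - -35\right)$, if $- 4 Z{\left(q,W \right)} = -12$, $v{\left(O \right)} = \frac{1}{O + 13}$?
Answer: $86$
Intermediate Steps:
$v{\left(O \right)} = \frac{1}{13 + O}$
$Z{\left(q,W \right)} = 3$ ($Z{\left(q,W \right)} = \left(- \frac{1}{4}\right) \left(-12\right) = 3$)
$C = 14$ ($C = \frac{1}{\frac{1}{13 + 1}} = \frac{1}{\frac{1}{14}} = 14$)
$Z{\left(-4,-8 \right)} C + \left(9 - -35\right) = 3 \cdot 14 + \left(9 - -35\right) = 42 + \left(9 + 35\right) = 42 + 44 = 86$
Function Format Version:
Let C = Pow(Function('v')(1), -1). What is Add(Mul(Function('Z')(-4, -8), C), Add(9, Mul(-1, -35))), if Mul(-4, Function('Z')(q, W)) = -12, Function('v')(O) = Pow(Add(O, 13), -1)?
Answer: 86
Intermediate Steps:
Function('v')(O) = Pow(Add(13, O), -1)
Function('Z')(q, W) = 3 (Function('Z')(q, W) = Mul(Rational(-1, 4), -12) = 3)
C = 14 (C = Pow(Pow(Add(13, 1), -1), -1) = Pow(Pow(14, -1), -1) = Pow(Rational(1, 14), -1) = 14)
Add(Mul(Function('Z')(-4, -8), C), Add(9, Mul(-1, -35))) = Add(Mul(3, 14), Add(9, Mul(-1, -35))) = Add(42, Add(9, 35)) = Add(42, 44) = 86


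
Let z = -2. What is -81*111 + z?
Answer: -8993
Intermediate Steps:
-81*111 + z = -81*111 - 2 = -8991 - 2 = -8993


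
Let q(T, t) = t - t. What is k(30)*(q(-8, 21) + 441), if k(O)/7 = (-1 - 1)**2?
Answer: 12348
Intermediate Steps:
q(T, t) = 0
k(O) = 28 (k(O) = 7*(-1 - 1)**2 = 7*(-2)**2 = 7*4 = 28)
k(30)*(q(-8, 21) + 441) = 28*(0 + 441) = 28*441 = 12348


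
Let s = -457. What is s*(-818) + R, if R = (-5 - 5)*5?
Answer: 373776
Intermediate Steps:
R = -50 (R = -10*5 = -50)
s*(-818) + R = -457*(-818) - 50 = 373826 - 50 = 373776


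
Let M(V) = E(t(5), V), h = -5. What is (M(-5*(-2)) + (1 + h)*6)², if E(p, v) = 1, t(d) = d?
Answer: 529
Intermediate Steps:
M(V) = 1
(M(-5*(-2)) + (1 + h)*6)² = (1 + (1 - 5)*6)² = (1 - 4*6)² = (1 - 24)² = (-23)² = 529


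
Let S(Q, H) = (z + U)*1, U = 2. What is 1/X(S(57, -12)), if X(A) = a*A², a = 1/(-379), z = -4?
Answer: -379/4 ≈ -94.750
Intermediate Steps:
S(Q, H) = -2 (S(Q, H) = (-4 + 2)*1 = -2*1 = -2)
a = -1/379 ≈ -0.0026385
X(A) = -A²/379
1/X(S(57, -12)) = 1/(-1/379*(-2)²) = 1/(-1/379*4) = 1/(-4/379) = -379/4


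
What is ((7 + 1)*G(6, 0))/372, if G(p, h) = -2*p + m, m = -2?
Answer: -28/93 ≈ -0.30108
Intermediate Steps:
G(p, h) = -2 - 2*p (G(p, h) = -2*p - 2 = -2 - 2*p)
((7 + 1)*G(6, 0))/372 = ((7 + 1)*(-2 - 2*6))/372 = (8*(-2 - 12))*(1/372) = (8*(-14))*(1/372) = -112*1/372 = -28/93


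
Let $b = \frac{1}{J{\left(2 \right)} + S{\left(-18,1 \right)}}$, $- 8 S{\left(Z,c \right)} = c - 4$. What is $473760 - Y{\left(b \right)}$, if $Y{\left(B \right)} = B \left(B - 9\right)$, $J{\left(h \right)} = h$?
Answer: $\frac{171028664}{361} \approx 4.7376 \cdot 10^{5}$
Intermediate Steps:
$S{\left(Z,c \right)} = \frac{1}{2} - \frac{c}{8}$ ($S{\left(Z,c \right)} = - \frac{c - 4}{8} = - \frac{-4 + c}{8} = \frac{1}{2} - \frac{c}{8}$)
$b = \frac{8}{19}$ ($b = \frac{1}{2 + \left(\frac{1}{2} - \frac{1}{8}\right)} = \frac{1}{2 + \frac{3}{8}} = \frac{1}{\frac{19}{8}} = \frac{8}{19} \approx 0.42105$)
$Y{\left(B \right)} = B \left(-9 + B\right)$
$473760 - Y{\left(b \right)} = 473760 - \frac{8 \left(-9 + \frac{8}{19}\right)}{19} = 473760 - \frac{8}{19} \left(- \frac{163}{19}\right) = 473760 - - \frac{1304}{361} = 473760 + \frac{1304}{361} = \frac{171028664}{361}$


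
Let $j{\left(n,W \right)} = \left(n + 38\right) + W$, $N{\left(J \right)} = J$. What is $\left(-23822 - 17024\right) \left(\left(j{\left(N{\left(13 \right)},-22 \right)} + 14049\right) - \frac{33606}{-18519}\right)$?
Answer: $- \frac{3550117672816}{6173} \approx -5.751 \cdot 10^{8}$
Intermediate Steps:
$j{\left(n,W \right)} = 38 + W + n$ ($j{\left(n,W \right)} = \left(38 + n\right) + W = 38 + W + n$)
$\left(-23822 - 17024\right) \left(\left(j{\left(N{\left(13 \right)},-22 \right)} + 14049\right) - \frac{33606}{-18519}\right) = \left(-23822 - 17024\right) \left(\left(\left(38 - 22 + 13\right) + 14049\right) - \frac{33606}{-18519}\right) = - 40846 \left(\left(29 + 14049\right) - - \frac{11202}{6173}\right) = - 40846 \left(14078 + \frac{11202}{6173}\right) = \left(-40846\right) \frac{86914696}{6173} = - \frac{3550117672816}{6173}$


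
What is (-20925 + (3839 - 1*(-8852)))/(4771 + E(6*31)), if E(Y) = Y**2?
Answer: -8234/39367 ≈ -0.20916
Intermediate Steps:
(-20925 + (3839 - 1*(-8852)))/(4771 + E(6*31)) = (-20925 + (3839 - 1*(-8852)))/(4771 + (6*31)**2) = (-20925 + (3839 + 8852))/(4771 + 186**2) = (-20925 + 12691)/(4771 + 34596) = -8234/39367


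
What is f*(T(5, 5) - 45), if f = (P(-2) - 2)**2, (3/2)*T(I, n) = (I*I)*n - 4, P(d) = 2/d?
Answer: 321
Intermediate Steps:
T(I, n) = -8/3 + 2*n*I**2/3 (T(I, n) = 2*((I*I)*n - 4)/3 = 2*(I**2*n - 4)/3 = 2*(n*I**2 - 4)/3 = 2*(-4 + n*I**2)/3 = -8/3 + 2*n*I**2/3)
f = 9 (f = (2/(-2) - 2)**2 = (2*(-1/2) - 2)**2 = (-1 - 2)**2 = (-3)**2 = 9)
f*(T(5, 5) - 45) = 9*((-8/3 + (2/3)*5*5**2) - 45) = 9*((-8/3 + (2/3)*5*25) - 45) = 9*((-8/3 + 250/3) - 45) = 9*(242/3 - 45) = 9*(107/3) = 321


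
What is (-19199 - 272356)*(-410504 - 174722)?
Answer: 170625566430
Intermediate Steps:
(-19199 - 272356)*(-410504 - 174722) = -291555*(-585226) = 170625566430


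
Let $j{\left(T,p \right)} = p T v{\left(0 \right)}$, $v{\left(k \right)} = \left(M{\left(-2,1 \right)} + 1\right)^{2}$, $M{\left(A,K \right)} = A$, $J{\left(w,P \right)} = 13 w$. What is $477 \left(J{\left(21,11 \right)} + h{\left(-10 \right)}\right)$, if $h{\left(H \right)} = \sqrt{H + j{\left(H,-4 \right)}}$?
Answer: $130221 + 477 \sqrt{30} \approx 1.3283 \cdot 10^{5}$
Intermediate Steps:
$v{\left(k \right)} = 1$ ($v{\left(k \right)} = \left(-2 + 1\right)^{2} = \left(-1\right)^{2} = 1$)
$j{\left(T,p \right)} = T p$ ($j{\left(T,p \right)} = p T 1 = T p 1 = T p$)
$h{\left(H \right)} = \sqrt{3} \sqrt{- H}$ ($h{\left(H \right)} = \sqrt{H + H \left(-4\right)} = \sqrt{H - 4 H} = \sqrt{- 3 H} = \sqrt{3} \sqrt{- H}$)
$477 \left(J{\left(21,11 \right)} + h{\left(-10 \right)}\right) = 477 \left(13 \cdot 21 + \sqrt{3} \sqrt{\left(-1\right) \left(-10\right)}\right) = 477 \left(273 + \sqrt{3} \sqrt{10}\right) = 477 \left(273 + \sqrt{30}\right) = 130221 + 477 \sqrt{30}$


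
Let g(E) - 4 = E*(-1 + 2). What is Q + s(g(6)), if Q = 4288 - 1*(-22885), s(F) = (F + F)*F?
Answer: 27373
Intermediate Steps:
g(E) = 4 + E (g(E) = 4 + E*(-1 + 2) = 4 + E*1 = 4 + E)
s(F) = 2*F² (s(F) = (2*F)*F = 2*F²)
Q = 27173 (Q = 4288 + 22885 = 27173)
Q + s(g(6)) = 27173 + 2*(4 + 6)² = 27173 + 2*10² = 27173 + 2*100 = 27173 + 200 = 27373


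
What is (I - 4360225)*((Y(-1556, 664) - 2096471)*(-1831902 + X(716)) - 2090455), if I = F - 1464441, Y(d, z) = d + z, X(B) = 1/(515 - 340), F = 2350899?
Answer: -2335685341968987656054/175 ≈ -1.3347e+19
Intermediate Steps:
X(B) = 1/175
I = 886458 (I = 2350899 - 1464441 = 886458)
(I - 4360225)*((Y(-1556, 664) - 2096471)*(-1831902 + X(716)) - 2090455) = (886458 - 4360225)*(((-1556 + 664) - 2096471)*(-1831902 + 1/175) - 2090455) = -3473767*((-892 - 2096471)*(-320582849/175) - 2090455) = -3473767*(-2097363*(-320582849/175) - 2090455) = -3473767*(672378605927187/175 - 2090455) = -3473767*672378240097562/175 = -2335685341968987656054/175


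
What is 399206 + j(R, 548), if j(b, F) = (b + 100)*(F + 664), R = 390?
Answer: 993086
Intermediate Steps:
j(b, F) = (100 + b)*(664 + F)
399206 + j(R, 548) = 399206 + (66400 + 100*548 + 664*390 + 548*390) = 399206 + (66400 + 54800 + 258960 + 213720) = 399206 + 593880 = 993086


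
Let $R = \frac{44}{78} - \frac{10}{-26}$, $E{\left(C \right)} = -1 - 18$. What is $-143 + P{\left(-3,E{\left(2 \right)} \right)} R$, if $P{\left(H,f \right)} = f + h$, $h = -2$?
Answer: $- \frac{2118}{13} \approx -162.92$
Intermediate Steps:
$E{\left(C \right)} = -19$ ($E{\left(C \right)} = -1 - 18 = -19$)
$P{\left(H,f \right)} = -2 + f$ ($P{\left(H,f \right)} = f - 2 = -2 + f$)
$R = \frac{37}{39}$ ($R = 44 \cdot \frac{1}{78} - - \frac{5}{13} = \frac{22}{39} + \frac{5}{13} = \frac{37}{39} \approx 0.94872$)
$-143 + P{\left(-3,E{\left(2 \right)} \right)} R = -143 + \left(-2 - 19\right) \frac{37}{39} = -143 - \frac{259}{13} = - \frac{2118}{13}$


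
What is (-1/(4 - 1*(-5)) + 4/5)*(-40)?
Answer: -248/9 ≈ -27.556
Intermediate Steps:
(-1/(4 - 1*(-5)) + 4/5)*(-40) = (-1/(4 + 5) + 4*(⅕))*(-40) = (-1/9 + ⅘)*(-40) = (-1*⅑ + ⅘)*(-40) = (-⅑ + ⅘)*(-40) = (31/45)*(-40) = -248/9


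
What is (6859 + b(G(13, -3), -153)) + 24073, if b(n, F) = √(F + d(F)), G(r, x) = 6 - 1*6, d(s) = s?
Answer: 30932 + 3*I*√34 ≈ 30932.0 + 17.493*I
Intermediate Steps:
G(r, x) = 0 (G(r, x) = 6 - 6 = 0)
b(n, F) = √2*√F (b(n, F) = √(F + F) = √(2*F) = √2*√F)
(6859 + b(G(13, -3), -153)) + 24073 = (6859 + √2*√(-153)) + 24073 = (6859 + √2*(3*I*√17)) + 24073 = (6859 + 3*I*√34) + 24073 = 30932 + 3*I*√34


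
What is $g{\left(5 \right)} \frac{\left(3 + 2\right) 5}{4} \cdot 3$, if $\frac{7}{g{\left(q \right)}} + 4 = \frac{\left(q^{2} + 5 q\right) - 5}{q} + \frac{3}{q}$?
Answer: $\frac{375}{16} \approx 23.438$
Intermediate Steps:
$g{\left(q \right)} = \frac{7}{-4 + \frac{3}{q} + \frac{-5 + q^{2} + 5 q}{q}}$ ($g{\left(q \right)} = \frac{7}{-4 + \left(\frac{\left(q^{2} + 5 q\right) - 5}{q} + \frac{3}{q}\right)} = \frac{7}{-4 + \left(\frac{-5 + q^{2} + 5 q}{q} + \frac{3}{q}\right)} = \frac{7}{-4 + \left(\frac{3}{q} + \frac{-5 + q^{2} + 5 q}{q}\right)} = \frac{7}{-4 + \frac{3}{q} + \frac{-5 + q^{2} + 5 q}{q}}$)
$g{\left(5 \right)} \frac{\left(3 + 2\right) 5}{4} \cdot 3 = 7 \cdot 5 \frac{1}{-2 + 5 + 5^{2}} \frac{\left(3 + 2\right) 5}{4} \cdot 3 = 7 \cdot 5 \frac{1}{-2 + 5 + 25} \cdot 5 \cdot 5 \cdot \frac{1}{4} \cdot 3 = 7 \cdot 5 \cdot \frac{1}{28} \cdot 25 \cdot \frac{1}{4} \cdot 3 = 7 \cdot 5 \cdot \frac{1}{28} \cdot \frac{25}{4} \cdot 3 = \frac{5}{4} \cdot \frac{25}{4} \cdot 3 = \frac{125}{16} \cdot 3 = \frac{375}{16}$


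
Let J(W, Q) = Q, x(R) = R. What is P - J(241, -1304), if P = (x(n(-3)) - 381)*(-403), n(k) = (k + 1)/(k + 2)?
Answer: 154041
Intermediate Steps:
n(k) = (1 + k)/(2 + k)
P = 152737 (P = ((1 - 3)/(2 - 3) - 381)*(-403) = (-2/(-1) - 381)*(-403) = (-1*(-2) - 381)*(-403) = (2 - 381)*(-403) = -379*(-403) = 152737)
P - J(241, -1304) = 152737 - 1*(-1304) = 152737 + 1304 = 154041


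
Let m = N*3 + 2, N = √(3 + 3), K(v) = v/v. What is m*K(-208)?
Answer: 2 + 3*√6 ≈ 9.3485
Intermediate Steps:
K(v) = 1
N = √6 ≈ 2.4495
m = 2 + 3*√6 (m = √6*3 + 2 = 3*√6 + 2 = 2 + 3*√6 ≈ 9.3485)
m*K(-208) = (2 + 3*√6)*1 = 2 + 3*√6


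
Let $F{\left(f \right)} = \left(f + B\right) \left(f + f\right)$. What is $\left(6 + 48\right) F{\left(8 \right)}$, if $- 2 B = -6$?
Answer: $9504$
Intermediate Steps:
$B = 3$ ($B = \left(- \frac{1}{2}\right) \left(-6\right) = 3$)
$F{\left(f \right)} = 2 f \left(3 + f\right)$ ($F{\left(f \right)} = \left(f + 3\right) \left(f + f\right) = \left(3 + f\right) 2 f = 2 f \left(3 + f\right)$)
$\left(6 + 48\right) F{\left(8 \right)} = \left(6 + 48\right) 2 \cdot 8 \left(3 + 8\right) = 54 \cdot 2 \cdot 8 \cdot 11 = 54 \cdot 176 = 9504$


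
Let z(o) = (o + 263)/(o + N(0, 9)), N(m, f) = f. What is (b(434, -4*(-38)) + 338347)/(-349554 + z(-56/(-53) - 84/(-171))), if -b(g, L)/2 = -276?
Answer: -10799016635/11137739011 ≈ -0.96959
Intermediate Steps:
b(g, L) = 552 (b(g, L) = -2*(-276) = 552)
z(o) = (263 + o)/(9 + o) (z(o) = (o + 263)/(o + 9) = (263 + o)/(9 + o))
(b(434, -4*(-38)) + 338347)/(-349554 + z(-56/(-53) - 84/(-171))) = (552 + 338347)/(-349554 + (263 + (-56/(-53) - 84/(-171)))/(9 + (-56/(-53) - 84/(-171)))) = 338899/(-349554 + (263 + (-56*(-1/53) - 84*(-1/171)))/(9 + (-56*(-1/53) - 84*(-1/171)))) = 338899/(-349554 + (263 + (56/53 + 28/57))/(9 + (56/53 + 28/57))) = 338899/(-349554 + (263 + 4676/3021)/(9 + 4676/3021)) = 338899/(-349554 + (799199/3021)/(31865/3021)) = 338899/(-349554 + (3021/31865)*(799199/3021)) = 338899/(-349554 + 799199/31865) = 338899/(-11137739011/31865) = 338899*(-31865/11137739011) = -10799016635/11137739011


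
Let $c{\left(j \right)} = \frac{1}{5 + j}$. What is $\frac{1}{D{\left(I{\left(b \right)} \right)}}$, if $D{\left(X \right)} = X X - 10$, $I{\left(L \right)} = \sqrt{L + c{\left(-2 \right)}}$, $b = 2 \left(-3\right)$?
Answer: $- \frac{3}{47} \approx -0.06383$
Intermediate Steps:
$b = -6$
$I{\left(L \right)} = \sqrt{\frac{1}{3} + L}$ ($I{\left(L \right)} = \sqrt{L + \frac{1}{5 - 2}} = \sqrt{L + \frac{1}{3}} = \sqrt{\frac{1}{3} + L}$)
$D{\left(X \right)} = -10 + X^{2}$ ($D{\left(X \right)} = X^{2} - 10 = -10 + X^{2}$)
$\frac{1}{D{\left(I{\left(b \right)} \right)}} = \frac{1}{-10 + \left(\frac{\sqrt{3 + 9 \left(-6\right)}}{3}\right)^{2}} = \frac{1}{-10 + \left(\frac{\sqrt{3 - 54}}{3}\right)^{2}} = \frac{1}{-10 + \left(\frac{\sqrt{-51}}{3}\right)^{2}} = \frac{1}{-10 + \left(\frac{i \sqrt{51}}{3}\right)^{2}} = \frac{1}{-10 - \frac{17}{3}} = \frac{1}{- \frac{47}{3}} = - \frac{3}{47}$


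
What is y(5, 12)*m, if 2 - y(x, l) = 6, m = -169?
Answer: 676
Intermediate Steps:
y(x, l) = -4 (y(x, l) = 2 - 1*6 = 2 - 6 = -4)
y(5, 12)*m = -4*(-169) = 676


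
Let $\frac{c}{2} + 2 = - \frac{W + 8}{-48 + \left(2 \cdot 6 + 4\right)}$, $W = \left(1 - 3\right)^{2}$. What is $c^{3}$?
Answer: $- \frac{2197}{64} \approx -34.328$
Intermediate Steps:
$W = 4$ ($W = \left(-2\right)^{2} = 4$)
$c = - \frac{13}{4}$ ($c = -4 + 2 \left(- \frac{4 + 8}{-48 + \left(2 \cdot 6 + 4\right)}\right) = -4 + 2 \left(- \frac{12}{-48 + \left(12 + 4\right)}\right) = -4 + 2 \left(- \frac{12}{-48 + 16}\right) = -4 + 2 \left(- \frac{12}{-32}\right) = -4 + 2 \left(- \frac{12 \left(-1\right)}{32}\right) = -4 + 2 \left(\left(-1\right) \left(- \frac{3}{8}\right)\right) = -4 + 2 \cdot \frac{3}{8} = -4 + \frac{3}{4} = - \frac{13}{4} \approx -3.25$)
$c^{3} = \left(- \frac{13}{4}\right)^{3} = - \frac{2197}{64}$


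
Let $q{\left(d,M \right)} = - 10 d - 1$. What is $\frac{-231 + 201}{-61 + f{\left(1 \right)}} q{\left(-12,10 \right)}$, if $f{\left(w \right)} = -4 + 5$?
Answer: $\frac{119}{2} \approx 59.5$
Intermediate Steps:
$f{\left(w \right)} = 1$
$q{\left(d,M \right)} = -1 - 10 d$
$\frac{-231 + 201}{-61 + f{\left(1 \right)}} q{\left(-12,10 \right)} = \frac{-231 + 201}{-61 + 1} \left(-1 - -120\right) = - \frac{30}{-60} \left(-1 + 120\right) = \left(-30\right) \left(- \frac{1}{60}\right) 119 = \frac{1}{2} \cdot 119 = \frac{119}{2}$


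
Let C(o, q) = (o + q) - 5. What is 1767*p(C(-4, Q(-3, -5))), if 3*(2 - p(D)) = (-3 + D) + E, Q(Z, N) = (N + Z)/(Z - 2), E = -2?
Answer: 54188/5 ≈ 10838.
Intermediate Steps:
Q(Z, N) = (N + Z)/(-2 + Z)
C(o, q) = -5 + o + q
p(D) = 11/3 - D/3 (p(D) = 2 - ((-3 + D) - 2)/3 = 2 - (-5 + D)/3 = 2 + (5/3 - D/3) = 11/3 - D/3)
1767*p(C(-4, Q(-3, -5))) = 1767*(11/3 - (-5 - 4 + (-5 - 3)/(-2 - 3))/3) = 1767*(11/3 - (-5 - 4 - 8/(-5))/3) = 1767*(11/3 - (-5 - 4 - ⅕*(-8))/3) = 1767*(11/3 - (-5 - 4 + 8/5)/3) = 1767*(11/3 - ⅓*(-37/5)) = 1767*(11/3 + 37/15) = 1767*(92/15) = 54188/5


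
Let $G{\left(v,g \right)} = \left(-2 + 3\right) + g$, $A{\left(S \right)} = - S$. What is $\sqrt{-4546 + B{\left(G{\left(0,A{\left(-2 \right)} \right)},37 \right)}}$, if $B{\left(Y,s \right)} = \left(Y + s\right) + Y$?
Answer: $i \sqrt{4503} \approx 67.104 i$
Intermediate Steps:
$G{\left(v,g \right)} = 1 + g$
$B{\left(Y,s \right)} = s + 2 Y$
$\sqrt{-4546 + B{\left(G{\left(0,A{\left(-2 \right)} \right)},37 \right)}} = \sqrt{-4546 + \left(37 + 2 \left(1 - -2\right)\right)} = \sqrt{-4546 + \left(37 + 2 \left(1 + 2\right)\right)} = \sqrt{-4546 + \left(37 + 2 \cdot 3\right)} = \sqrt{-4546 + \left(37 + 6\right)} = \sqrt{-4546 + 43} = \sqrt{-4503} = i \sqrt{4503}$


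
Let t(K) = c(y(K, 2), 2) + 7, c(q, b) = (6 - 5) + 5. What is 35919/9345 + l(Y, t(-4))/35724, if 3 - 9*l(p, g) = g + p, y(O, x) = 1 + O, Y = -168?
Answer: 1925001619/500761170 ≈ 3.8442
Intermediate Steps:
c(q, b) = 6 (c(q, b) = 1 + 5 = 6)
t(K) = 13 (t(K) = 6 + 7 = 13)
l(p, g) = ⅓ - g/9 - p/9 (l(p, g) = ⅓ - (g + p)/9 = ⅓ + (-g/9 - p/9) = ⅓ - g/9 - p/9)
35919/9345 + l(Y, t(-4))/35724 = 35919/9345 + (⅓ - ⅑*13 - ⅑*(-168))/35724 = 35919*(1/9345) + (⅓ - 13/9 + 56/3)*(1/35724) = 11973/3115 + (158/9)*(1/35724) = 11973/3115 + 79/160758 = 1925001619/500761170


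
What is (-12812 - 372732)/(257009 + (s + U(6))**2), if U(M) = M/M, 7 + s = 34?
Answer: -385544/257793 ≈ -1.4956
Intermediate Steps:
s = 27 (s = -7 + 34 = 27)
U(M) = 1
(-12812 - 372732)/(257009 + (s + U(6))**2) = (-12812 - 372732)/(257009 + (27 + 1)**2) = -385544/(257009 + 28**2) = -385544/(257009 + 784) = -385544/257793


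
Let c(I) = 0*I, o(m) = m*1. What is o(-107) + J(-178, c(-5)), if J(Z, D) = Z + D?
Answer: -285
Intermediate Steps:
o(m) = m
c(I) = 0
J(Z, D) = D + Z
o(-107) + J(-178, c(-5)) = -107 + (0 - 178) = -107 - 178 = -285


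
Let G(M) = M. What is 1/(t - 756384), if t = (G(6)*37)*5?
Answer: -1/755274 ≈ -1.3240e-6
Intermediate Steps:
t = 1110 (t = (6*37)*5 = 222*5 = 1110)
1/(t - 756384) = 1/(1110 - 756384) = 1/(-755274) = -1/755274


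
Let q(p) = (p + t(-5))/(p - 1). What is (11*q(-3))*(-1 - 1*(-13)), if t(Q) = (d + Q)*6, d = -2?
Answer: 1485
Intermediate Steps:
t(Q) = -12 + 6*Q (t(Q) = (-2 + Q)*6 = -12 + 6*Q)
q(p) = (-42 + p)/(-1 + p) (q(p) = (p + (-12 + 6*(-5)))/(p - 1) = (p + (-12 - 30))/(-1 + p) = (p - 42)/(-1 + p) = (-42 + p)/(-1 + p))
(11*q(-3))*(-1 - 1*(-13)) = (11*((-42 - 3)/(-1 - 3)))*(-1 - 1*(-13)) = (11*(-45/(-4)))*(-1 + 13) = (11*(-1/4*(-45)))*12 = (11*(45/4))*12 = (495/4)*12 = 1485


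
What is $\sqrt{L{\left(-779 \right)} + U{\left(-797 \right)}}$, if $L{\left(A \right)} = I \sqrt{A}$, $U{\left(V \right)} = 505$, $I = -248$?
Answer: $\sqrt{505 - 248 i \sqrt{779}} \approx 61.013 - 56.724 i$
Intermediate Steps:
$L{\left(A \right)} = - 248 \sqrt{A}$
$\sqrt{L{\left(-779 \right)} + U{\left(-797 \right)}} = \sqrt{- 248 \sqrt{-779} + 505} = \sqrt{- 248 i \sqrt{779} + 505} = \sqrt{505 - 248 i \sqrt{779}}$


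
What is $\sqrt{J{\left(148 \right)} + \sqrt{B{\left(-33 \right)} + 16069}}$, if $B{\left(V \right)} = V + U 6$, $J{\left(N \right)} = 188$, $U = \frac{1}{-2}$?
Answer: $\sqrt{188 + \sqrt{16033}} \approx 17.738$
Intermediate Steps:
$U = - \frac{1}{2} \approx -0.5$
$B{\left(V \right)} = -3 + V$ ($B{\left(V \right)} = V - 3 = -3 + V$)
$\sqrt{J{\left(148 \right)} + \sqrt{B{\left(-33 \right)} + 16069}} = \sqrt{188 + \sqrt{\left(-3 - 33\right) + 16069}} = \sqrt{188 + \sqrt{-36 + 16069}} = \sqrt{188 + \sqrt{16033}}$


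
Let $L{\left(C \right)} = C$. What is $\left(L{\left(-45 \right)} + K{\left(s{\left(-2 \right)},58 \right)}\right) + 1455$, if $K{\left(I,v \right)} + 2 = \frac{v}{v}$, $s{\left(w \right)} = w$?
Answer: $1409$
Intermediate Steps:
$K{\left(I,v \right)} = -1$ ($K{\left(I,v \right)} = -2 + \frac{v}{v} = -2 + 1 = -1$)
$\left(L{\left(-45 \right)} + K{\left(s{\left(-2 \right)},58 \right)}\right) + 1455 = \left(-45 - 1\right) + 1455 = -46 + 1455 = 1409$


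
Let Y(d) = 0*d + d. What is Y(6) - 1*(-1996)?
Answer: 2002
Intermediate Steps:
Y(d) = d (Y(d) = 0 + d = d)
Y(6) - 1*(-1996) = 6 - 1*(-1996) = 6 + 1996 = 2002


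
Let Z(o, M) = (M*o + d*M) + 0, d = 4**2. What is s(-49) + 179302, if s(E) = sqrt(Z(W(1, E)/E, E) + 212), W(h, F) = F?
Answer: 179302 + 3*I*sqrt(69) ≈ 1.793e+5 + 24.92*I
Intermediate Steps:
d = 16
Z(o, M) = 16*M + M*o (Z(o, M) = (M*o + 16*M) + 0 = (16*M + M*o) + 0 = 16*M + M*o)
s(E) = sqrt(212 + 17*E) (s(E) = sqrt(E*(16 + E/E) + 212) = sqrt(E*(16 + 1) + 212) = sqrt(E*17 + 212) = sqrt(17*E + 212) = sqrt(212 + 17*E))
s(-49) + 179302 = sqrt(212 + 17*(-49)) + 179302 = sqrt(212 - 833) + 179302 = sqrt(-621) + 179302 = 3*I*sqrt(69) + 179302 = 179302 + 3*I*sqrt(69)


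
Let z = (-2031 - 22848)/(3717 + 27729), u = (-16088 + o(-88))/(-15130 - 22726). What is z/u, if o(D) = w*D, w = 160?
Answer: -19621238/19763811 ≈ -0.99279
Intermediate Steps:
o(D) = 160*D
u = 3771/4732 (u = (-16088 + 160*(-88))/(-15130 - 22726) = (-16088 - 14080)/(-37856) = -30168*(-1/37856) = 3771/4732 ≈ 0.79692)
z = -8293/10482 (z = -24879/31446 = -24879*1/31446 = -8293/10482 ≈ -0.79117)
z/u = -8293/(10482*3771/4732) = -8293/10482*4732/3771 = -19621238/19763811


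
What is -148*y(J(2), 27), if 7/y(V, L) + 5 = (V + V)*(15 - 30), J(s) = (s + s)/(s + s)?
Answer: 148/5 ≈ 29.600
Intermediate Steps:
J(s) = 1 (J(s) = (2*s)/((2*s)) = (2*s)*(1/(2*s)) = 1)
y(V, L) = 7/(-5 - 30*V) (y(V, L) = 7/(-5 + (V + V)*(15 - 30)) = 7/(-5 + (2*V)*(-15)) = 7/(-5 - 30*V))
-148*y(J(2), 27) = -(-1036)/(5 + 30*1) = -(-1036)/(5 + 30) = -(-1036)/35 = -148*(-1/5) = 148/5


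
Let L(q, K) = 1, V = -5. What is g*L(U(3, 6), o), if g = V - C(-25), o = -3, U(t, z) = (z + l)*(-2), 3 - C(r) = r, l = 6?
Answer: -33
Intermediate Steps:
C(r) = 3 - r
U(t, z) = -12 - 2*z (U(t, z) = (z + 6)*(-2) = (6 + z)*(-2) = -12 - 2*z)
g = -33 (g = -5 - (3 - 1*(-25)) = -5 - (3 + 25) = -5 - 1*28 = -5 - 28 = -33)
g*L(U(3, 6), o) = -33*1 = -33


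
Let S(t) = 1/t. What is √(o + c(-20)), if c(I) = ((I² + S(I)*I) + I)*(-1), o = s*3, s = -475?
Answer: I*√1806 ≈ 42.497*I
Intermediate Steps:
o = -1425 (o = -475*3 = -1425)
c(I) = -1 - I - I² (c(I) = ((I² + I/I) + I)*(-1) = ((I² + 1) + I)*(-1) = ((1 + I²) + I)*(-1) = (1 + I + I²)*(-1) = -1 - I - I²)
√(o + c(-20)) = √(-1425 + (-1 - 1*(-20)*(1 - 20))) = √(-1425 + (-1 - 1*(-20)*(-19))) = √(-1425 + (-1 - 380)) = √(-1425 - 381) = √(-1806) = I*√1806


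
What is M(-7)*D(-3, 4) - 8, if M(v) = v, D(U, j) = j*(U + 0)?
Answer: 76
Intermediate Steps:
D(U, j) = U*j (D(U, j) = j*U = U*j)
M(-7)*D(-3, 4) - 8 = -(-21)*4 - 8 = -7*(-12) - 8 = 84 - 8 = 76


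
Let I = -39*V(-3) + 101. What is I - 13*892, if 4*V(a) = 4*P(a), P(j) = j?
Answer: -11378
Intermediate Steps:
V(a) = a (V(a) = (4*a)/4 = a)
I = 218 (I = -39*(-3) + 101 = 117 + 101 = 218)
I - 13*892 = 218 - 13*892 = 218 - 1*11596 = 218 - 11596 = -11378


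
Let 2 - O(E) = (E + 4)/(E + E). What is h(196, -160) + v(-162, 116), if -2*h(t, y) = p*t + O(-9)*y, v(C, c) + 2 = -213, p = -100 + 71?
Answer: 24883/9 ≈ 2764.8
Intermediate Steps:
O(E) = 2 - (4 + E)/(2*E) (O(E) = 2 - (E + 4)/(E + E) = 2 - (4 + E)/(2*E))
p = -29
v(C, c) = -215 (v(C, c) = -2 - 213 = -215)
h(t, y) = -31*y/36 + 29*t/2 (h(t, y) = -(-29*t + (3/2 - 2/(-9))*y)/2 = -(-29*t + (3/2 - 2*(-⅑))*y)/2 = -(-29*t + (3/2 + 2/9)*y)/2 = -(-29*t + 31*y/18)/2 = -31*y/36 + 29*t/2)
h(196, -160) + v(-162, 116) = (-31/36*(-160) + (29/2)*196) - 215 = (1240/9 + 2842) - 215 = 26818/9 - 215 = 24883/9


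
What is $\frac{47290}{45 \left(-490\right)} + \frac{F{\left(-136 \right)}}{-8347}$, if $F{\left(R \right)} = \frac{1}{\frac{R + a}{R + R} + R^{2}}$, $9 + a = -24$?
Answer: $- \frac{1297984802371}{605213888895} \approx -2.1447$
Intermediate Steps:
$a = -33$ ($a = -9 - 24 = -33$)
$F{\left(R \right)} = \frac{1}{R^{2} + \frac{-33 + R}{2 R}}$ ($F{\left(R \right)} = \frac{1}{\frac{R - 33}{R + R} + R^{2}} = \frac{1}{\frac{-33 + R}{2 R} + R^{2}} = \frac{1}{R^{2} + \frac{-33 + R}{2 R}}$)
$\frac{47290}{45 \left(-490\right)} + \frac{F{\left(-136 \right)}}{-8347} = \frac{47290}{45 \left(-490\right)} + \frac{2 \left(-136\right) \frac{1}{-33 - 136 + 2 \left(-136\right)^{3}}}{-8347} = \frac{47290}{-22050} + 2 \left(-136\right) \frac{1}{-33 - 136 + 2 \left(-2515456\right)} \left(- \frac{1}{8347}\right) = 47290 \left(- \frac{1}{22050}\right) + 2 \left(-136\right) \frac{1}{-33 - 136 - 5030912} \left(- \frac{1}{8347}\right) = - \frac{4729}{2205} + 2 \left(-136\right) \frac{1}{-5031081} \left(- \frac{1}{8347}\right) = - \frac{4729}{2205} + 2 \left(-136\right) \left(- \frac{1}{5031081}\right) \left(- \frac{1}{8347}\right) = - \frac{4729}{2205} + \frac{272}{5031081} \left(- \frac{1}{8347}\right) = - \frac{4729}{2205} - \frac{16}{2470260771} = - \frac{1297984802371}{605213888895}$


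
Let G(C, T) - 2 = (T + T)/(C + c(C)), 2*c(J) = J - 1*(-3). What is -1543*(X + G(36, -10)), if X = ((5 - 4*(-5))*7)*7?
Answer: -210090251/111 ≈ -1.8927e+6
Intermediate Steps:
c(J) = 3/2 + J/2 (c(J) = (J - 1*(-3))/2 = (J + 3)/2 = (3 + J)/2 = 3/2 + J/2)
G(C, T) = 2 + 2*T/(3/2 + 3*C/2) (G(C, T) = 2 + (T + T)/(C + (3/2 + C/2)) = 2 + (2*T)/(3/2 + 3*C/2) = 2 + 2*T/(3/2 + 3*C/2))
X = 1225 (X = ((5 + 20)*7)*7 = (25*7)*7 = 175*7 = 1225)
-1543*(X + G(36, -10)) = -1543*(1225 + 2*(3 + 2*(-10) + 3*36)/(3*(1 + 36))) = -1543*(1225 + (⅔)*(3 - 20 + 108)/37) = -1543*(1225 + (⅔)*(1/37)*91) = -1543*(1225 + 182/111) = -1543*136157/111 = -210090251/111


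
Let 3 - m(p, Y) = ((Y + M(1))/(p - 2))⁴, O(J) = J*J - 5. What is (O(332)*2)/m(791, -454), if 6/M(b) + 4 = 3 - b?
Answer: 42713433093111579/559489640761 ≈ 76344.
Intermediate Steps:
M(b) = 6/(-1 - b) (M(b) = 6/(-4 + (3 - b)) = 6/(-1 - b))
O(J) = -5 + J² (O(J) = J² - 5 = -5 + J²)
m(p, Y) = 3 - (-3 + Y)⁴/(-2 + p)⁴ (m(p, Y) = 3 - ((Y - 6/(1 + 1))/(p - 2))⁴ = 3 - ((Y - 6/2)/(-2 + p))⁴ = 3 - ((Y - 6*½)/(-2 + p))⁴ = 3 - ((Y - 3)/(-2 + p))⁴ = 3 - ((-3 + Y)/(-2 + p))⁴ = 3 - (-3 + Y)⁴/(-2 + p)⁴)
(O(332)*2)/m(791, -454) = ((-5 + 332²)*2)/(3 - (-3 - 454)⁴/(-2 + 791)⁴) = ((-5 + 110224)*2)/(3 - 1*(-457)⁴/789⁴) = (110219*2)/(3 - 1*43617904801*1/387532395441) = 220438/(3 - 43617904801/387532395441) = 220438/(1118979281522/387532395441) = 220438*(387532395441/1118979281522) = 42713433093111579/559489640761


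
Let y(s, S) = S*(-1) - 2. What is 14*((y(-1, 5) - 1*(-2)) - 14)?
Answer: -266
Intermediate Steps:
y(s, S) = -2 - S (y(s, S) = -S - 2 = -2 - S)
14*((y(-1, 5) - 1*(-2)) - 14) = 14*(((-2 - 1*5) - 1*(-2)) - 14) = 14*(((-2 - 5) + 2) - 14) = 14*((-7 + 2) - 14) = 14*(-5 - 14) = 14*(-19) = -266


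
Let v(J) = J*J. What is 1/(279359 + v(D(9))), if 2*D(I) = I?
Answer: 4/1117517 ≈ 3.5794e-6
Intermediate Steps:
D(I) = I/2
v(J) = J²
1/(279359 + v(D(9))) = 1/(279359 + ((½)*9)²) = 1/(279359 + (9/2)²) = 1/(279359 + 81/4) = 1/(1117517/4) = 4/1117517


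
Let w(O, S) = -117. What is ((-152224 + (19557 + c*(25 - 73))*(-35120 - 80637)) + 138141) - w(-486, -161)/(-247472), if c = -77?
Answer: -666123254065205/247472 ≈ -2.6917e+9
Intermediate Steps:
((-152224 + (19557 + c*(25 - 73))*(-35120 - 80637)) + 138141) - w(-486, -161)/(-247472) = ((-152224 + (19557 - 77*(25 - 73))*(-35120 - 80637)) + 138141) - (-117)/(-247472) = ((-152224 + (19557 - 77*(-48))*(-115757)) + 138141) - (-117)*(-1)/247472 = ((-152224 + (19557 + 3696)*(-115757)) + 138141) - 1*117/247472 = ((-152224 + 23253*(-115757)) + 138141) - 117/247472 = ((-152224 - 2691697521) + 138141) - 117/247472 = (-2691849745 + 138141) - 117/247472 = -2691711604 - 117/247472 = -666123254065205/247472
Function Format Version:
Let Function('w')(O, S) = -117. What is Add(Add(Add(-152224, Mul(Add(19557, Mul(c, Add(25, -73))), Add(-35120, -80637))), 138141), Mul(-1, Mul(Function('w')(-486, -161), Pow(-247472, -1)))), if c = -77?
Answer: Rational(-666123254065205, 247472) ≈ -2.6917e+9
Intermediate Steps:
Add(Add(Add(-152224, Mul(Add(19557, Mul(c, Add(25, -73))), Add(-35120, -80637))), 138141), Mul(-1, Mul(Function('w')(-486, -161), Pow(-247472, -1)))) = Add(Add(Add(-152224, Mul(Add(19557, Mul(-77, Add(25, -73))), Add(-35120, -80637))), 138141), Mul(-1, Mul(-117, Pow(-247472, -1)))) = Add(Add(Add(-152224, Mul(Add(19557, Mul(-77, -48)), -115757)), 138141), Mul(-1, Mul(-117, Rational(-1, 247472)))) = Add(Add(Add(-152224, Mul(Add(19557, 3696), -115757)), 138141), Mul(-1, Rational(117, 247472))) = Add(Add(Add(-152224, Mul(23253, -115757)), 138141), Rational(-117, 247472)) = Add(Add(Add(-152224, -2691697521), 138141), Rational(-117, 247472)) = Add(Add(-2691849745, 138141), Rational(-117, 247472)) = Add(-2691711604, Rational(-117, 247472)) = Rational(-666123254065205, 247472)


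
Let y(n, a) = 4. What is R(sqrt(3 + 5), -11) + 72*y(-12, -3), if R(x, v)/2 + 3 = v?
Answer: 260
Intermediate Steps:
R(x, v) = -6 + 2*v
R(sqrt(3 + 5), -11) + 72*y(-12, -3) = (-6 + 2*(-11)) + 72*4 = (-6 - 22) + 288 = -28 + 288 = 260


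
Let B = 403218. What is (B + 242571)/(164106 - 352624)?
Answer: -645789/188518 ≈ -3.4256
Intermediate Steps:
(B + 242571)/(164106 - 352624) = (403218 + 242571)/(164106 - 352624) = 645789/(-188518) = 645789*(-1/188518) = -645789/188518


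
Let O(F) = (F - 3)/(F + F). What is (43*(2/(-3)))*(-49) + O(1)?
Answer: 4211/3 ≈ 1403.7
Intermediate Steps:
O(F) = (-3 + F)/(2*F) (O(F) = (-3 + F)/((2*F)) = (-3 + F)*(1/(2*F)) = (-3 + F)/(2*F))
(43*(2/(-3)))*(-49) + O(1) = (43*(2/(-3)))*(-49) + (1/2)*(-3 + 1)/1 = (43*(2*(-1/3)))*(-49) + (1/2)*1*(-2) = (43*(-2/3))*(-49) - 1 = -86/3*(-49) - 1 = 4214/3 - 1 = 4211/3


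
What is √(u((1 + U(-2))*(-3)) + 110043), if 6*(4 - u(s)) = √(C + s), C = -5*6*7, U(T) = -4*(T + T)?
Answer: √(440188 - 2*I*√29)/2 ≈ 331.73 - 0.0040584*I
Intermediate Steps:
U(T) = -8*T
C = -210 (C = -30*7 = -210)
u(s) = 4 - √(-210 + s)/6
√(u((1 + U(-2))*(-3)) + 110043) = √((4 - √(-210 + (1 - 8*(-2))*(-3))/6) + 110043) = √((4 - √(-210 + (1 + 16)*(-3))/6) + 110043) = √((4 - √(-210 + 17*(-3))/6) + 110043) = √((4 - √(-210 - 51)/6) + 110043) = √((4 - I*√29/2) + 110043) = √(110047 - I*√29/2)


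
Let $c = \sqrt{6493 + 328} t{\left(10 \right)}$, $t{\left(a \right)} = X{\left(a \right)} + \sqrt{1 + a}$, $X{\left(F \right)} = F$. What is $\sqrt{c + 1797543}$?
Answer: $\sqrt{1797543 + \sqrt{6821} \left(10 + \sqrt{11}\right)} \approx 1341.1$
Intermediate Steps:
$t{\left(a \right)} = a + \sqrt{1 + a}$
$c = \sqrt{6821} \left(10 + \sqrt{11}\right)$ ($c = \sqrt{6493 + 328} \left(10 + \sqrt{1 + 10}\right) = \sqrt{6821} \left(10 + \sqrt{11}\right) \approx 1099.8$)
$\sqrt{c + 1797543} = \sqrt{\sqrt{6821} \left(10 + \sqrt{11}\right) + 1797543} = \sqrt{1797543 + \sqrt{6821} \left(10 + \sqrt{11}\right)}$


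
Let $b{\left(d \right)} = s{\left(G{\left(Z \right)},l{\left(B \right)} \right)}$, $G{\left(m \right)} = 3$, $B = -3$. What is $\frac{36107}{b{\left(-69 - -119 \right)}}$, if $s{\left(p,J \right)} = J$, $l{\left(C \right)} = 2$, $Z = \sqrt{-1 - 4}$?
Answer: $\frac{36107}{2} \approx 18054.0$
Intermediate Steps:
$Z = i \sqrt{5}$ ($Z = \sqrt{-5} = i \sqrt{5} \approx 2.2361 i$)
$b{\left(d \right)} = 2$
$\frac{36107}{b{\left(-69 - -119 \right)}} = \frac{36107}{2}$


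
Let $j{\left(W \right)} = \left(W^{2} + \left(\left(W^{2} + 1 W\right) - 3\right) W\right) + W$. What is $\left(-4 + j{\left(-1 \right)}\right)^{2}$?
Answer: $1$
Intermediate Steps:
$j{\left(W \right)} = W + W^{2} + W \left(-3 + W + W^{2}\right)$ ($j{\left(W \right)} = \left(W^{2} + \left(\left(W^{2} + W\right) - 3\right) W\right) + W = \left(W^{2} + \left(\left(W + W^{2}\right) - 3\right) W\right) + W = \left(W^{2} + \left(-3 + W + W^{2}\right) W\right) + W = \left(W^{2} + W \left(-3 + W + W^{2}\right)\right) + W = W + W^{2} + W \left(-3 + W + W^{2}\right)$)
$\left(-4 + j{\left(-1 \right)}\right)^{2} = \left(-4 - \left(-2 + \left(-1\right)^{2} + 2 \left(-1\right)\right)\right)^{2} = \left(-4 - \left(-2 + 1 - 2\right)\right)^{2} = \left(-4 - -3\right)^{2} = \left(-4 + 3\right)^{2} = \left(-1\right)^{2} = 1$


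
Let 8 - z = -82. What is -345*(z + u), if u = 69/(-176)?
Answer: -5440995/176 ≈ -30915.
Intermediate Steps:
z = 90 (z = 8 - 1*(-82) = 8 + 82 = 90)
u = -69/176 (u = 69*(-1/176) = -69/176 ≈ -0.39205)
-345*(z + u) = -345*(90 - 69/176) = -345*15771/176 = -5440995/176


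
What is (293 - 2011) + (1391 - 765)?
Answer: -1092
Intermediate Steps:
(293 - 2011) + (1391 - 765) = -1718 + 626 = -1092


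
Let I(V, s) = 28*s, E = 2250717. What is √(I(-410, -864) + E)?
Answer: 5*√89061 ≈ 1492.2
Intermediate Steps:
√(I(-410, -864) + E) = √(28*(-864) + 2250717) = √(-24192 + 2250717) = √2226525 = 5*√89061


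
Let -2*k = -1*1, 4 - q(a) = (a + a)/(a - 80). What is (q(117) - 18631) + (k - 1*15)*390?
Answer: -898668/37 ≈ -24288.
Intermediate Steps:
q(a) = 4 - 2*a/(-80 + a) (q(a) = 4 - (a + a)/(a - 80) = 4 - 2*a/(-80 + a))
k = ½ (k = -(-1)/2 = -½*(-1) = ½ ≈ 0.50000)
(q(117) - 18631) + (k - 1*15)*390 = (2*(-160 + 117)/(-80 + 117) - 18631) + (½ - 1*15)*390 = (2*(-43)/37 - 18631) + (½ - 15)*390 = (2*(1/37)*(-43) - 18631) - 29/2*390 = (-86/37 - 18631) - 5655 = -689433/37 - 5655 = -898668/37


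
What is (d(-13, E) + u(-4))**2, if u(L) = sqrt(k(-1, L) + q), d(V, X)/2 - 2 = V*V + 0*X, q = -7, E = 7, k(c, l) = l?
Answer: (342 + I*sqrt(11))**2 ≈ 1.1695e+5 + 2268.6*I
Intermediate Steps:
d(V, X) = 4 + 2*V**2 (d(V, X) = 4 + 2*(V*V + 0*X) = 4 + 2*(V**2 + 0) = 4 + 2*V**2)
u(L) = sqrt(-7 + L) (u(L) = sqrt(L - 7) = sqrt(-7 + L))
(d(-13, E) + u(-4))**2 = ((4 + 2*(-13)**2) + sqrt(-7 - 4))**2 = ((4 + 2*169) + sqrt(-11))**2 = ((4 + 338) + I*sqrt(11))**2 = (342 + I*sqrt(11))**2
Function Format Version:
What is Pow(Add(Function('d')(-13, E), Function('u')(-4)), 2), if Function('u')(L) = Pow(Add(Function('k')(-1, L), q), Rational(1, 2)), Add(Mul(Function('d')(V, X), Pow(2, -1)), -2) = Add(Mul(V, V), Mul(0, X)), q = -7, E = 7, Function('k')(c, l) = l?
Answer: Pow(Add(342, Mul(I, Pow(11, Rational(1, 2)))), 2) ≈ Add(1.1695e+5, Mul(2268.6, I))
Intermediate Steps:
Function('d')(V, X) = Add(4, Mul(2, Pow(V, 2))) (Function('d')(V, X) = Add(4, Mul(2, Add(Mul(V, V), Mul(0, X)))) = Add(4, Mul(2, Add(Pow(V, 2), 0))) = Add(4, Mul(2, Pow(V, 2))))
Function('u')(L) = Pow(Add(-7, L), Rational(1, 2)) (Function('u')(L) = Pow(Add(L, -7), Rational(1, 2)) = Pow(Add(-7, L), Rational(1, 2)))
Pow(Add(Function('d')(-13, E), Function('u')(-4)), 2) = Pow(Add(Add(4, Mul(2, Pow(-13, 2))), Pow(Add(-7, -4), Rational(1, 2))), 2) = Pow(Add(Add(4, Mul(2, 169)), Pow(-11, Rational(1, 2))), 2) = Pow(Add(Add(4, 338), Mul(I, Pow(11, Rational(1, 2)))), 2) = Pow(Add(342, Mul(I, Pow(11, Rational(1, 2)))), 2)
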